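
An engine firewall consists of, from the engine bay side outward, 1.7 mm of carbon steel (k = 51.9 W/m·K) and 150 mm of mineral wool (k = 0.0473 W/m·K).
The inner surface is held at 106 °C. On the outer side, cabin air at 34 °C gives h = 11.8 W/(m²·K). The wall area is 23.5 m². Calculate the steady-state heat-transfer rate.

Q ≈ 520 W

Using the resistance-network approach (series):
R_carbon steel = L/(kA) = 0.0017/(51.9×23.5) = 1.394×10^-6 K/W
R_mineral wool = L/(kA) = 0.15/(0.0473×23.5) = 0.1349 K/W
R_outer film = 1/(h_o·A) = 1/(11.8×23.5) = 0.003606 K/W
R_total = 0.1386 K/W
Q = ΔT / R_total = 72 / 0.1386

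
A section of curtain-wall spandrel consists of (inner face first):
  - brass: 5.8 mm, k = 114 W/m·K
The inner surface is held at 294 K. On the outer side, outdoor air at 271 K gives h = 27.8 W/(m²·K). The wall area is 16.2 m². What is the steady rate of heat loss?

Treating each layer as a thermal resistance in series:
R_brass = L/(kA) = 0.0058/(114×16.2) = 3.141×10^-6 K/W
R_outer film = 1/(h_o·A) = 1/(27.8×16.2) = 0.00222 K/W
R_total = 0.002224 K/W
Q = ΔT / R_total = 23 / 0.002224

Q ≈ 10300 W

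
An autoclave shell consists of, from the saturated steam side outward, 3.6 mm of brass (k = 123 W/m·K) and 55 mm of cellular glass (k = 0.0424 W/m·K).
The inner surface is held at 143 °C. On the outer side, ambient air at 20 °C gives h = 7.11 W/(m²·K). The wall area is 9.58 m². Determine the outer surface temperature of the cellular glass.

Using the resistance-network approach (series):
R_brass = L/(kA) = 0.0036/(123×9.58) = 3.055×10^-6 K/W
R_cellular glass = L/(kA) = 0.055/(0.0424×9.58) = 0.1354 K/W
R_outer film = 1/(h_o·A) = 1/(7.11×9.58) = 0.01468 K/W
R_total = 0.1501 K/W;  Q = ΔT/R_total = 123/0.1501 = 819.5 W
T_interface = T_inner − Q·ΣR(inner→interface) = 143 − 820×0.1354

T ≈ 32 °C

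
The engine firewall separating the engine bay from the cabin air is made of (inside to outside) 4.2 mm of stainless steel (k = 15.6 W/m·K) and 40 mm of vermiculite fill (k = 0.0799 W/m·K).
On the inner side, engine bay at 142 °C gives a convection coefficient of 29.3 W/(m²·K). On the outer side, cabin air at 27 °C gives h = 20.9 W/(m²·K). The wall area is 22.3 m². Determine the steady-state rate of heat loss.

Thermal resistances in series:
R_inner film = 1/(h_i·A) = 1/(29.3×22.3) = 0.00153 K/W
R_stainless steel = L/(kA) = 0.0042/(15.6×22.3) = 1.207×10^-5 K/W
R_vermiculite fill = L/(kA) = 0.04/(0.0799×22.3) = 0.02245 K/W
R_outer film = 1/(h_o·A) = 1/(20.9×22.3) = 0.002146 K/W
R_total = 0.02614 K/W
Q = ΔT / R_total = 115 / 0.02614

Q ≈ 4400 W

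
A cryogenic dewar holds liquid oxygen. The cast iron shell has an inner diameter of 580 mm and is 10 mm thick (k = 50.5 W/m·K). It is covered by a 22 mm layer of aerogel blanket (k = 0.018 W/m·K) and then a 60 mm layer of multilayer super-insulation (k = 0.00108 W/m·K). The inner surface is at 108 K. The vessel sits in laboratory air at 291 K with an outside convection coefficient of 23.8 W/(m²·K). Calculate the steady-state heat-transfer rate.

Radial (spherical) resistances in series:
R_cast iron shell = (1/0.29 − 1/0.3)/(4π×50.5) = 1.811×10^-4 K/W
R_aerogel blanket = (1/0.3 − 1/0.322)/(4π×0.018) = 1.007 K/W
R_multilayer super-insulation = (1/0.322 − 1/0.382)/(4π×0.00108) = 35.94 K/W
R_outer film = 1/(h·4πr_o²) = 1/(23.8×4π×0.382²) = 0.02291 K/W
R_total = 36.97 K/W
Q = ΔT/R_total = 183/36.97

Q ≈ 4.95 W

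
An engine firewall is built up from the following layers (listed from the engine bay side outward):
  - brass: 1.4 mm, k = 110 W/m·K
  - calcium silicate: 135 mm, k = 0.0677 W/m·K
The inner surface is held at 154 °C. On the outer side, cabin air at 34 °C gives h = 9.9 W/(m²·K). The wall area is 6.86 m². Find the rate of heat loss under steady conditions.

Q ≈ 393 W

Using the resistance-network approach (series):
R_brass = L/(kA) = 0.0014/(110×6.86) = 1.855×10^-6 K/W
R_calcium silicate = L/(kA) = 0.135/(0.0677×6.86) = 0.2907 K/W
R_outer film = 1/(h_o·A) = 1/(9.9×6.86) = 0.01472 K/W
R_total = 0.3054 K/W
Q = ΔT / R_total = 120 / 0.3054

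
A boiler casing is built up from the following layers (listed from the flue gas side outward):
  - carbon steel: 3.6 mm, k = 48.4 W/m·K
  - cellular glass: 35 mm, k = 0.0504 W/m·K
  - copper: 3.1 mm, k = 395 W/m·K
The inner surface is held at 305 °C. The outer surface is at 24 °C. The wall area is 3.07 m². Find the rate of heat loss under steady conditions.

Using the resistance-network approach (series):
R_carbon steel = L/(kA) = 0.0036/(48.4×3.07) = 2.423×10^-5 K/W
R_cellular glass = L/(kA) = 0.035/(0.0504×3.07) = 0.2262 K/W
R_copper = L/(kA) = 0.0031/(395×3.07) = 2.556×10^-6 K/W
R_total = 0.2262 K/W
Q = ΔT / R_total = 281 / 0.2262

Q ≈ 1240 W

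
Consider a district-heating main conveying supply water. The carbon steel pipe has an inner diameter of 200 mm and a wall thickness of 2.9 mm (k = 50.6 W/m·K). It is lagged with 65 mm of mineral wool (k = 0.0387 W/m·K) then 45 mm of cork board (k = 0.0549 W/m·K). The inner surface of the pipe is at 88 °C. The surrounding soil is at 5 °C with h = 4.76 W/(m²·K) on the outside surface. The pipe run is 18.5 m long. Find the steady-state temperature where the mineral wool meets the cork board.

T ≈ 29.5 °C

Treating each annulus and film as a series resistance:
R_carbon steel pipe wall = ln(102.9/100)/(2π×50.6×18.5) = 4.86×10^-6 K/W
R_mineral wool = ln(167.9/102.9)/(2π×0.0387×18.5) = 0.1088 K/W
R_cork board = ln(212.9/167.9)/(2π×0.0549×18.5) = 0.03721 K/W
R_outer film = 1/(h_o·2πr_oL) = 1/(4.76×2π×0.2129×18.5) = 0.008489 K/W
R_total = 0.1545 K/W
Q = ΔT/R_total = 83/0.1545
Q = 537 W
T_interface = T_inner − Q·ΣR(inner→interface) = 88 − 537×0.1088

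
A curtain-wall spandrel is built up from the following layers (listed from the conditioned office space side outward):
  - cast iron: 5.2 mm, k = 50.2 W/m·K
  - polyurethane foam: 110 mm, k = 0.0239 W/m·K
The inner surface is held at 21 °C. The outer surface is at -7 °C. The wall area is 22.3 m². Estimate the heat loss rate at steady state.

Treating each layer as a thermal resistance in series:
R_cast iron = L/(kA) = 0.0052/(50.2×22.3) = 4.645×10^-6 K/W
R_polyurethane foam = L/(kA) = 0.11/(0.0239×22.3) = 0.2064 K/W
R_total = 0.2064 K/W
Q = ΔT / R_total = 28 / 0.2064

Q ≈ 136 W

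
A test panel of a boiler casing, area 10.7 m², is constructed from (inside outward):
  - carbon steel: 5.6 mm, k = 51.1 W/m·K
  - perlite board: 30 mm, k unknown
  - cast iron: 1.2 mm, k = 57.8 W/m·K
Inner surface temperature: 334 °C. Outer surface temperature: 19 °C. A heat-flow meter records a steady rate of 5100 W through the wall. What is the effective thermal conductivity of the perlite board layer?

k ≈ 0.0454 W/(m·K)

Model the wall as resistances in series:
R_carbon steel = L/(kA) = 0.0056/(51.1×10.7) = 1.024×10^-5 K/W
R_cast iron = L/(kA) = 0.0012/(57.8×10.7) = 1.94×10^-6 K/W
Sum of known resistances R_other = 1.218×10^-5 K/W
Total R = ΔT/Q = 315/5100 = 0.06176 K/W
R_perlite board = R_total − R_other = 0.06175 K/W
k = L/(R·A) = 0.03/(0.06175×10.7)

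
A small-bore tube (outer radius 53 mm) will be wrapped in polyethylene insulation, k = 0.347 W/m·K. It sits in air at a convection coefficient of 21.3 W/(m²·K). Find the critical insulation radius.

For a cylinder r_cr = k/h = 0.347/21.3
r_cr = 16.3 mm; since the bare radius (53 mm) is above r_cr, any added insulation will reduce heat loss.

r_cr ≈ 16.3 mm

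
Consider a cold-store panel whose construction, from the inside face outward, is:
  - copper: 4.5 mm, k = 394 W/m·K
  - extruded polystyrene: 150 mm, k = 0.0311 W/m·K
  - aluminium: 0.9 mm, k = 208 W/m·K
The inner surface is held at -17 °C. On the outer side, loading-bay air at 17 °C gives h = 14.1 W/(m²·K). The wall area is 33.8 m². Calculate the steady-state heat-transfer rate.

Q ≈ 235 W

Series thermal resistances:
R_copper = L/(kA) = 0.0045/(394×33.8) = 3.379×10^-7 K/W
R_extruded polystyrene = L/(kA) = 0.15/(0.0311×33.8) = 0.1427 K/W
R_aluminium = L/(kA) = 0.0009/(208×33.8) = 1.28×10^-7 K/W
R_outer film = 1/(h_o·A) = 1/(14.1×33.8) = 0.002098 K/W
R_total = 0.1448 K/W
Q = ΔT / R_total = 34 / 0.1448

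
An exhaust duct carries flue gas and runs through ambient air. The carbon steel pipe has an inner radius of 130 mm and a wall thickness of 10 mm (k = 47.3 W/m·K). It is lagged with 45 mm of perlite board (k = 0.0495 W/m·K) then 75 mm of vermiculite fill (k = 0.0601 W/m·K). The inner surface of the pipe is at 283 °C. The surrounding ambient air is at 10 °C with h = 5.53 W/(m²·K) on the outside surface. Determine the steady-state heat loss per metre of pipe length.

For a radial system each layer contributes R = ln(r_out/r_in)/(2πkL); films add R = 1/(hA).
R_carbon steel pipe wall = ln(140/130)/(2π×47.3×1) = 2.494×10^-4 K/W
R_perlite board = ln(185/140)/(2π×0.0495×1) = 0.8961 K/W
R_vermiculite fill = ln(260/185)/(2π×0.0601×1) = 0.9012 K/W
R_outer film = 1/(h_o·2πr_oL) = 1/(5.53×2π×0.26×1) = 0.1107 K/W
R_total = 1.908 K/W
Q = ΔT/R_total = 273/1.908

q′ ≈ 143 W/m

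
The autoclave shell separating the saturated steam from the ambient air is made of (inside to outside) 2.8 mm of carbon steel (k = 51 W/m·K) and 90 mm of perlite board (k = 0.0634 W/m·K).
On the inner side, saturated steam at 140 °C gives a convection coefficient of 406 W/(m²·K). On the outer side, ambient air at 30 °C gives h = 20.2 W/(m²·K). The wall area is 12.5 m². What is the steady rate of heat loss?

Q ≈ 934 W

Series thermal resistances:
R_inner film = 1/(h_i·A) = 1/(406×12.5) = 1.97×10^-4 K/W
R_carbon steel = L/(kA) = 0.0028/(51×12.5) = 4.392×10^-6 K/W
R_perlite board = L/(kA) = 0.09/(0.0634×12.5) = 0.1136 K/W
R_outer film = 1/(h_o·A) = 1/(20.2×12.5) = 0.00396 K/W
R_total = 0.1177 K/W
Q = ΔT / R_total = 110 / 0.1177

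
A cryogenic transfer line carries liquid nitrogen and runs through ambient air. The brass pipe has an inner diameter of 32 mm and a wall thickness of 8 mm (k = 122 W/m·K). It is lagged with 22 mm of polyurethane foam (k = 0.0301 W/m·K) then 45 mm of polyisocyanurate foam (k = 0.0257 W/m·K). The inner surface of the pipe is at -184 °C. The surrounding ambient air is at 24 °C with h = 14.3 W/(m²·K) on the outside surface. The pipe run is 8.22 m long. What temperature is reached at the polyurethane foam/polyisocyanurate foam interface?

T ≈ -92.1 °C

Radial resistances (cylindrical: R_cond = ln(r_o/r_i)/(2πkL), R_conv = 1/(h·2πrL)):
R_brass pipe wall = ln(24/16)/(2π×122×8.22) = 6.435×10^-5 K/W
R_polyurethane foam = ln(46/24)/(2π×0.0301×8.22) = 0.4185 K/W
R_polyisocyanurate foam = ln(91/46)/(2π×0.0257×8.22) = 0.514 K/W
R_outer film = 1/(h_o·2πr_oL) = 1/(14.3×2π×0.091×8.22) = 0.01488 K/W
R_total = 0.9474 K/W
Q = ΔT/R_total = 208/0.9474
Q = 220 W
T_interface = T_inner + Q·ΣR(inner→interface) = -184 + 220×0.4186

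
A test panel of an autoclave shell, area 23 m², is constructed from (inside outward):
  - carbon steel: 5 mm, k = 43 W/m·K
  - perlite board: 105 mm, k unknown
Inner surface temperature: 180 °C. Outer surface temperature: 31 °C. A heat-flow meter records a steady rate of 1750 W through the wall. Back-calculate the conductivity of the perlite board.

k ≈ 0.0536 W/(m·K)

Thermal resistances in series:
R_carbon steel = L/(kA) = 0.005/(43×23) = 5.056×10^-6 K/W
Sum of known resistances R_other = 5.056×10^-6 K/W
Total R = ΔT/Q = 149/1750 = 0.08514 K/W
R_perlite board = R_total − R_other = 0.08514 K/W
k = L/(R·A) = 0.105/(0.08514×23)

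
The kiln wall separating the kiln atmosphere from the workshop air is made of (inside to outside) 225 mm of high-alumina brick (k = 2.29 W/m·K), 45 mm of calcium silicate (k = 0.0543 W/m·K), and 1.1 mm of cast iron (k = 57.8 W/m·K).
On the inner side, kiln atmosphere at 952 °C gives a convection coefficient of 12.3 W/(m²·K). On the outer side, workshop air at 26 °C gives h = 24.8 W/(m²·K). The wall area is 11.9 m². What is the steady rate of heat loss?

Q ≈ 10500 W

Series thermal resistances:
R_inner film = 1/(h_i·A) = 1/(12.3×11.9) = 0.006832 K/W
R_high-alumina brick = L/(kA) = 0.225/(2.29×11.9) = 0.008257 K/W
R_calcium silicate = L/(kA) = 0.045/(0.0543×11.9) = 0.06964 K/W
R_cast iron = L/(kA) = 0.0011/(57.8×11.9) = 1.599×10^-6 K/W
R_outer film = 1/(h_o·A) = 1/(24.8×11.9) = 0.003388 K/W
R_total = 0.08812 K/W
Q = ΔT / R_total = 926 / 0.08812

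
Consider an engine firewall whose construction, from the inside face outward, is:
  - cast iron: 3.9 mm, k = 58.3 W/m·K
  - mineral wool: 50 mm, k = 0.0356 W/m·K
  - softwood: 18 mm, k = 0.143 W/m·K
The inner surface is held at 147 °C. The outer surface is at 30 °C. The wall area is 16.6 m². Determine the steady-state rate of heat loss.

Q ≈ 1270 W

Thermal resistances in series:
R_cast iron = L/(kA) = 0.0039/(58.3×16.6) = 4.03×10^-6 K/W
R_mineral wool = L/(kA) = 0.05/(0.0356×16.6) = 0.08461 K/W
R_softwood = L/(kA) = 0.018/(0.143×16.6) = 0.007583 K/W
R_total = 0.09219 K/W
Q = ΔT / R_total = 117 / 0.09219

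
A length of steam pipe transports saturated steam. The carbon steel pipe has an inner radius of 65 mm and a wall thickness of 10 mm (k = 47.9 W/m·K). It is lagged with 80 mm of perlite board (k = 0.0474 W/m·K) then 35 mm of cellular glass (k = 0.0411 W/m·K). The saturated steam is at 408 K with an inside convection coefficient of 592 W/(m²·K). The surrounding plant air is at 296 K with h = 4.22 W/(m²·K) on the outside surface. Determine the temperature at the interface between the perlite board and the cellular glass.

T ≈ 328 K

Radial resistances (cylindrical: R_cond = ln(r_o/r_i)/(2πkL), R_conv = 1/(h·2πrL)):
R_inner film = 1/(h_i·2πr₁L) = 1/(592×2π×0.065×1) = 0.004136 K/W
R_carbon steel pipe wall = ln(75/65)/(2π×47.9×1) = 4.755×10^-4 K/W
R_perlite board = ln(155/75)/(2π×0.0474×1) = 2.437 K/W
R_cellular glass = ln(190/155)/(2π×0.0411×1) = 0.7884 K/W
R_outer film = 1/(h_o·2πr_oL) = 1/(4.22×2π×0.19×1) = 0.1985 K/W
R_total = 3.429 K/W
Q = ΔT/R_total = 112/3.429
Q = 32.7 W/m
T_interface = T_inner − Q·ΣR(inner→interface) = 408 − 32.7×2.442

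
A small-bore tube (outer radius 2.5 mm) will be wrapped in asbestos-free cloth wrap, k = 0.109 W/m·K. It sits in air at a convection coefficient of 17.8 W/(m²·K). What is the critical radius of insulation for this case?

r_cr ≈ 6.12 mm

For a cylinder r_cr = k/h = 0.109/17.8
r_cr = 6.12 mm; since the bare radius (2.5 mm) is below r_cr, adding a thin layer of insulation will *increase* heat loss.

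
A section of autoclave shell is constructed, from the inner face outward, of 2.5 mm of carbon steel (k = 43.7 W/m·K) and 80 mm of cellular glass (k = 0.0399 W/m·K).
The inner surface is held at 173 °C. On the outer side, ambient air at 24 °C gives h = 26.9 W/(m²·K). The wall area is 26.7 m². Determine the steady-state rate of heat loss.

Q ≈ 1950 W

Series thermal resistances:
R_carbon steel = L/(kA) = 0.0025/(43.7×26.7) = 2.143×10^-6 K/W
R_cellular glass = L/(kA) = 0.08/(0.0399×26.7) = 0.07509 K/W
R_outer film = 1/(h_o·A) = 1/(26.9×26.7) = 0.001392 K/W
R_total = 0.07649 K/W
Q = ΔT / R_total = 149 / 0.07649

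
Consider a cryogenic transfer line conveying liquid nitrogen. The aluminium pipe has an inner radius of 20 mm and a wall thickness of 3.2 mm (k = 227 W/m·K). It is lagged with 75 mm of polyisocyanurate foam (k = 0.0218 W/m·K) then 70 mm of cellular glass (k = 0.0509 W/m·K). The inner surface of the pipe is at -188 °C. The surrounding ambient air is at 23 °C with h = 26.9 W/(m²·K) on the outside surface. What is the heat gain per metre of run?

q′ ≈ 17.2 W/m

Per-layer cylindrical resistances, series-summed:
R_aluminium pipe wall = ln(23.2/20)/(2π×227×1) = 1.041×10^-4 K/W
R_polyisocyanurate foam = ln(98.2/23.2)/(2π×0.0218×1) = 10.53 K/W
R_cellular glass = ln(168.2/98.2)/(2π×0.0509×1) = 1.683 K/W
R_outer film = 1/(h_o·2πr_oL) = 1/(26.9×2π×0.1682×1) = 0.03518 K/W
R_total = 12.25 K/W
Q = ΔT/R_total = 211/12.25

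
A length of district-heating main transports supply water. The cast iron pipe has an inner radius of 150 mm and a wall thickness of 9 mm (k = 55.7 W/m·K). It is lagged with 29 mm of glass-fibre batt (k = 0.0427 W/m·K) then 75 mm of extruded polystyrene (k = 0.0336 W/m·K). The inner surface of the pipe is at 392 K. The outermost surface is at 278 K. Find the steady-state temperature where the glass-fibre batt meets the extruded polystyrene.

T ≈ 360 K

Treating each annulus and film as a series resistance:
R_cast iron pipe wall = ln(159/150)/(2π×55.7×1) = 1.665×10^-4 K/W
R_glass-fibre batt = ln(188/159)/(2π×0.0427×1) = 0.6245 K/W
R_extruded polystyrene = ln(263/188)/(2π×0.0336×1) = 1.59 K/W
R_total = 2.215 K/W
Q = ΔT/R_total = 114/2.215
Q = 51.5 W/m
T_interface = T_inner − Q·ΣR(inner→interface) = 392 − 51.5×0.6246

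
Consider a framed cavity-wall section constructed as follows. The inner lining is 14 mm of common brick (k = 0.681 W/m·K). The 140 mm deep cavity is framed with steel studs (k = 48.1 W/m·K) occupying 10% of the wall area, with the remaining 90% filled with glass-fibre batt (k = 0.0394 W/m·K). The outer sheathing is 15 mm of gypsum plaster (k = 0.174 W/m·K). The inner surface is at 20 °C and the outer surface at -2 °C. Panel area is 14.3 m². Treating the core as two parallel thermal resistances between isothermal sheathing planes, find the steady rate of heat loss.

Sheathing layers in series; stud and cavity paths in parallel between them.
R_inner = 0.014/(0.681×14.3) = 0.001438 K/W
R_stud  = 0.14/(48.1×0.1×14.3) = 0.002035 K/W
R_cav   = 0.14/(0.0394×0.9×14.3) = 0.2761 K/W
1/R_core = 1/R_stud + 1/R_cav → R_core = 0.00202 K/W
R_outer = 0.015/(0.174×14.3) = 0.006028 K/W
R_total = 0.009487 K/W
Q = ΔT/R_total = 22/0.009487

Q ≈ 2320 W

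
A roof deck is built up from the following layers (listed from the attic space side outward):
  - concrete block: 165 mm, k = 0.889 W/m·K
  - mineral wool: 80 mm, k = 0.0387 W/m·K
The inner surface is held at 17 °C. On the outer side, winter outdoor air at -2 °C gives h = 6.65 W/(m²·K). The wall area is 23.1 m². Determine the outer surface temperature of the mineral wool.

T ≈ -0.811 °C

Treating each layer as a thermal resistance in series:
R_concrete block = L/(kA) = 0.165/(0.889×23.1) = 0.008035 K/W
R_mineral wool = L/(kA) = 0.08/(0.0387×23.1) = 0.08949 K/W
R_outer film = 1/(h_o·A) = 1/(6.65×23.1) = 0.00651 K/W
R_total = 0.104 K/W;  Q = ΔT/R_total = 19/0.104 = 182.6 W
T_interface = T_inner − Q·ΣR(inner→interface) = 17 − 183×0.09752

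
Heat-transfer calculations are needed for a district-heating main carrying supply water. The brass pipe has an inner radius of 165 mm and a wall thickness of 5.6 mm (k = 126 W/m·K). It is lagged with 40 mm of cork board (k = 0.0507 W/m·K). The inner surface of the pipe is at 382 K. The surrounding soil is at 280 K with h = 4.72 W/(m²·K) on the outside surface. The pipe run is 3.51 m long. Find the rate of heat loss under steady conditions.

Cylindrical conduction, so R = ln(r₂/r₁)/(2πkL) per layer, in series:
R_brass pipe wall = ln(170.6/165)/(2π×126×3.51) = 1.201×10^-5 K/W
R_cork board = ln(210.6/170.6)/(2π×0.0507×3.51) = 0.1884 K/W
R_outer film = 1/(h_o·2πr_oL) = 1/(4.72×2π×0.2106×3.51) = 0.04562 K/W
R_total = 0.234 K/W
Q = ΔT/R_total = 102/0.234

Q ≈ 436 W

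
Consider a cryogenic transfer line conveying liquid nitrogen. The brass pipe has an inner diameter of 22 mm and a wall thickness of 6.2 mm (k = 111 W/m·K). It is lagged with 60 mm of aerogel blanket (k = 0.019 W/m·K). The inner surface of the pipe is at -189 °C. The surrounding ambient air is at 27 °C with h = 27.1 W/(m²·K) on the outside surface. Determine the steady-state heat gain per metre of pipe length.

q′ ≈ 17.1 W/m

Radial resistances (cylindrical: R_cond = ln(r_o/r_i)/(2πkL), R_conv = 1/(h·2πrL)):
R_brass pipe wall = ln(17.2/11)/(2π×111×1) = 6.409×10^-4 K/W
R_aerogel blanket = ln(77.2/17.2)/(2π×0.019×1) = 12.58 K/W
R_outer film = 1/(h_o·2πr_oL) = 1/(27.1×2π×0.0772×1) = 0.07607 K/W
R_total = 12.65 K/W
Q = ΔT/R_total = 216/12.65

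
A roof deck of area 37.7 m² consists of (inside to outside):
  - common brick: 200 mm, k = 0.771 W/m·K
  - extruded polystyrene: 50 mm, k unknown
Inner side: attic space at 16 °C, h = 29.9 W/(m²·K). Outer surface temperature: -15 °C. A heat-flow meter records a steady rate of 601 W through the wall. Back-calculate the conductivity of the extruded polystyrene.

k ≈ 0.0303 W/(m·K)

Using the resistance-network approach (series):
R_inner film = 1/(h_i·A) = 1/(29.9×37.7) = 8.871×10^-4 K/W
R_common brick = L/(kA) = 0.2/(0.771×37.7) = 0.006881 K/W
Sum of known resistances R_other = 0.007768 K/W
Total R = ΔT/Q = 31/601 = 0.05158 K/W
R_extruded polystyrene = R_total − R_other = 0.04381 K/W
k = L/(R·A) = 0.05/(0.04381×37.7)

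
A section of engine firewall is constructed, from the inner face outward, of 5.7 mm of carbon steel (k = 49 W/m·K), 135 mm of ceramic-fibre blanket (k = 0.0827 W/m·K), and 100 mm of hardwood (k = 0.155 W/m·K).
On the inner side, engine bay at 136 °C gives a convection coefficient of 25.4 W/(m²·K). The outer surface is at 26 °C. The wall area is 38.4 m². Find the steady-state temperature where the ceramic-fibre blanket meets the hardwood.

T ≈ 56.6 °C

Using the resistance-network approach (series):
R_inner film = 1/(h_i·A) = 1/(25.4×38.4) = 0.001025 K/W
R_carbon steel = L/(kA) = 0.0057/(49×38.4) = 3.029×10^-6 K/W
R_ceramic-fibre blanket = L/(kA) = 0.135/(0.0827×38.4) = 0.04251 K/W
R_hardwood = L/(kA) = 0.1/(0.155×38.4) = 0.0168 K/W
R_total = 0.06034 K/W;  Q = ΔT/R_total = 110/0.06034 = 1823 W
T_interface = T_inner − Q·ΣR(inner→interface) = 136 − 1820×0.04354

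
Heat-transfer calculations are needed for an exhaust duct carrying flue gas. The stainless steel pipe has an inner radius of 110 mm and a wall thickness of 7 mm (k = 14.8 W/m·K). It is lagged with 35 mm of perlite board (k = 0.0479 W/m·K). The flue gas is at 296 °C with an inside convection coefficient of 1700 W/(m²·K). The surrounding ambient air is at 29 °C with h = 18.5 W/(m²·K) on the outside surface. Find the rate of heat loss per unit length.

q′ ≈ 288 W/m

Radial resistances (cylindrical: R_cond = ln(r_o/r_i)/(2πkL), R_conv = 1/(h·2πrL)):
R_inner film = 1/(h_i·2πr₁L) = 1/(1700×2π×0.11×1) = 8.511×10^-4 K/W
R_stainless steel pipe wall = ln(117/110)/(2π×14.8×1) = 6.634×10^-4 K/W
R_perlite board = ln(152/117)/(2π×0.0479×1) = 0.8696 K/W
R_outer film = 1/(h_o·2πr_oL) = 1/(18.5×2π×0.152×1) = 0.0566 K/W
R_total = 0.9277 K/W
Q = ΔT/R_total = 267/0.9277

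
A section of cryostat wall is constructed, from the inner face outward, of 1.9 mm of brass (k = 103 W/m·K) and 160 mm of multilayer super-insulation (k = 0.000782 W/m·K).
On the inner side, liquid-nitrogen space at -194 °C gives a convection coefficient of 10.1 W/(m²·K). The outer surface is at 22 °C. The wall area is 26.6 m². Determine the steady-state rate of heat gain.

Q ≈ 28.1 W

Using the resistance-network approach (series):
R_inner film = 1/(h_i·A) = 1/(10.1×26.6) = 0.003722 K/W
R_brass = L/(kA) = 0.0019/(103×26.6) = 6.935×10^-7 K/W
R_multilayer super-insulation = L/(kA) = 0.16/(0.000782×26.6) = 7.692 K/W
R_total = 7.696 K/W
Q = ΔT / R_total = 216 / 7.696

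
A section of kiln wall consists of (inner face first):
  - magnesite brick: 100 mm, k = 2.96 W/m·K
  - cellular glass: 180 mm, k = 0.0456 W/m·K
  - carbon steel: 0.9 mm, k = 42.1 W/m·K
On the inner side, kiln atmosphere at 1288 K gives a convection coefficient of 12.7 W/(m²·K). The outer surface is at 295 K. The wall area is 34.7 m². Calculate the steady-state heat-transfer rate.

Q ≈ 8490 W

Using the resistance-network approach (series):
R_inner film = 1/(h_i·A) = 1/(12.7×34.7) = 0.002269 K/W
R_magnesite brick = L/(kA) = 0.1/(2.96×34.7) = 9.736×10^-4 K/W
R_cellular glass = L/(kA) = 0.18/(0.0456×34.7) = 0.1138 K/W
R_carbon steel = L/(kA) = 0.0009/(42.1×34.7) = 6.161×10^-7 K/W
R_total = 0.117 K/W
Q = ΔT / R_total = 993 / 0.117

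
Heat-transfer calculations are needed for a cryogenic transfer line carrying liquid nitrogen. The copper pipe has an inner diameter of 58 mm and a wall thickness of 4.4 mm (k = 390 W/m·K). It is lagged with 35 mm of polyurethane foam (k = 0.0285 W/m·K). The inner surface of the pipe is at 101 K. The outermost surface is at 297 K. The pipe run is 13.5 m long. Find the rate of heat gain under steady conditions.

Treating each annulus and film as a series resistance:
R_copper pipe wall = ln(33.4/29)/(2π×390×13.5) = 4.27×10^-6 K/W
R_polyurethane foam = ln(68.4/33.4)/(2π×0.0285×13.5) = 0.2965 K/W
R_total = 0.2965 K/W
Q = ΔT/R_total = 196/0.2965

Q ≈ 661 W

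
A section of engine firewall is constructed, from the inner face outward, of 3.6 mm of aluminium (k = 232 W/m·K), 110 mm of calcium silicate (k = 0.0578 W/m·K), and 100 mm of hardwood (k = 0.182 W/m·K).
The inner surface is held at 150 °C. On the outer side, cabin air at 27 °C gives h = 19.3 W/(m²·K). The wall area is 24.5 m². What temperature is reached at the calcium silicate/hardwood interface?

Thermal resistances in series:
R_aluminium = L/(kA) = 0.0036/(232×24.5) = 6.334×10^-7 K/W
R_calcium silicate = L/(kA) = 0.11/(0.0578×24.5) = 0.07768 K/W
R_hardwood = L/(kA) = 0.1/(0.182×24.5) = 0.02243 K/W
R_outer film = 1/(h_o·A) = 1/(19.3×24.5) = 0.002115 K/W
R_total = 0.1022 K/W;  Q = ΔT/R_total = 123/0.1022 = 1203 W
T_interface = T_inner − Q·ΣR(inner→interface) = 150 − 1200×0.07768

T ≈ 56.5 °C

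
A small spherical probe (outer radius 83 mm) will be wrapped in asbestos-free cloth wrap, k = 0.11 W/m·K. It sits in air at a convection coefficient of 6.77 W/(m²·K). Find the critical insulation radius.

For a sphere r_cr = 2k/h = 2×0.11/6.77
r_cr = 32.5 mm; since the bare radius (83 mm) is above r_cr, any added insulation will reduce heat loss.

r_cr ≈ 32.5 mm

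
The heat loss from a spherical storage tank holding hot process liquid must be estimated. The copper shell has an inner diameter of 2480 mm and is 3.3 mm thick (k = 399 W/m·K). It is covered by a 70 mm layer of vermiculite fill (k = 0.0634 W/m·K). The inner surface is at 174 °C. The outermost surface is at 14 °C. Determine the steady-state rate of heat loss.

Q ≈ 2970 W

Each spherical layer contributes R = (1/r_i − 1/r_o)/(4πk):
R_copper shell = (1/1.24 − 1/1.2433)/(4π×399) = 4.269×10^-7 K/W
R_vermiculite fill = (1/1.2433 − 1/1.3133)/(4π×0.0634) = 0.05381 K/W
R_total = 0.05381 K/W
Q = ΔT/R_total = 160/0.05381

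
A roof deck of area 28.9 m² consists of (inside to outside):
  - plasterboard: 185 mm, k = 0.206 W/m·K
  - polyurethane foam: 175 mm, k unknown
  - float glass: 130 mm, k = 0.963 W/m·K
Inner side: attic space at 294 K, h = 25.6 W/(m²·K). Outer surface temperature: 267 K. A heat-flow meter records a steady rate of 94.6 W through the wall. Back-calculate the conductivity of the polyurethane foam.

k ≈ 0.0244 W/(m·K)

Using the resistance-network approach (series):
R_inner film = 1/(h_i·A) = 1/(25.6×28.9) = 0.001352 K/W
R_plasterboard = L/(kA) = 0.185/(0.206×28.9) = 0.03107 K/W
R_float glass = L/(kA) = 0.13/(0.963×28.9) = 0.004671 K/W
Sum of known resistances R_other = 0.0371 K/W
Total R = ΔT/Q = 27/94.6 = 0.2854 K/W
R_polyurethane foam = R_total − R_other = 0.2483 K/W
k = L/(R·A) = 0.175/(0.2483×28.9)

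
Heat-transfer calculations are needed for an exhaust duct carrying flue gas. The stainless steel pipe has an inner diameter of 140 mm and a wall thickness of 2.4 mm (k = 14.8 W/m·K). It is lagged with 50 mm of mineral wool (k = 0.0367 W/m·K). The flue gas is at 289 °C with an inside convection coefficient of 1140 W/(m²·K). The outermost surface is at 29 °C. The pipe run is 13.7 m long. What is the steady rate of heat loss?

Treating each annulus and film as a series resistance:
R_inner film = 1/(h_i·2πr₁L) = 1/(1140×2π×0.07×13.7) = 1.456×10^-4 K/W
R_stainless steel pipe wall = ln(72.4/70)/(2π×14.8×13.7) = 2.646×10^-5 K/W
R_mineral wool = ln(122.4/72.4)/(2π×0.0367×13.7) = 0.1662 K/W
R_total = 0.1664 K/W
Q = ΔT/R_total = 260/0.1664

Q ≈ 1560 W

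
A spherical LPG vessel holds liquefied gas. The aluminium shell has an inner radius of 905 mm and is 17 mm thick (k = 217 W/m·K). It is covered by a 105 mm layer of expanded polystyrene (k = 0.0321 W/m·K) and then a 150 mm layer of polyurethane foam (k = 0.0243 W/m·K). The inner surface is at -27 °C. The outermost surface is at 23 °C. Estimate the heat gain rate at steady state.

Q ≈ 73.4 W

Spherical conduction: R = (1/r_in − 1/r_out)/(4πk) per layer; series-sum.
R_aluminium shell = (1/0.905 − 1/0.922)/(4π×217) = 7.471×10^-6 K/W
R_expanded polystyrene = (1/0.922 − 1/1.027)/(4π×0.0321) = 0.2749 K/W
R_polyurethane foam = (1/1.027 − 1/1.177)/(4π×0.0243) = 0.4064 K/W
R_total = 0.6813 K/W
Q = ΔT/R_total = 50/0.6813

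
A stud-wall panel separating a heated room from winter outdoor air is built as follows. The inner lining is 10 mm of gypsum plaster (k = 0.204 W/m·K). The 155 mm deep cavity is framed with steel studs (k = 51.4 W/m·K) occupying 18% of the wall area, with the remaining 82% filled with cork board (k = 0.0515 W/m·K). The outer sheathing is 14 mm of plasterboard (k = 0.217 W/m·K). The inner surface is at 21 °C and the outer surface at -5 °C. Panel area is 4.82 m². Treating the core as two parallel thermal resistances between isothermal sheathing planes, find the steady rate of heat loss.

Sheathing layers in series; stud and cavity paths in parallel between them.
R_inner = 0.01/(0.204×4.82) = 0.01017 K/W
R_stud  = 0.155/(51.4×0.18×4.82) = 0.003476 K/W
R_cav   = 0.155/(0.0515×0.82×4.82) = 0.7615 K/W
1/R_core = 1/R_stud + 1/R_cav → R_core = 0.00346 K/W
R_outer = 0.014/(0.217×4.82) = 0.01339 K/W
R_total = 0.02702 K/W
Q = ΔT/R_total = 26/0.02702

Q ≈ 962 W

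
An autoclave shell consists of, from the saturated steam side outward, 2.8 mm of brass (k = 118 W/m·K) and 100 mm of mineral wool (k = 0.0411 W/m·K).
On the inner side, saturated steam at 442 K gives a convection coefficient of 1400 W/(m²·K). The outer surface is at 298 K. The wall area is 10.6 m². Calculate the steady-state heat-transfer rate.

Thermal resistances in series:
R_inner film = 1/(h_i·A) = 1/(1400×10.6) = 6.739×10^-5 K/W
R_brass = L/(kA) = 0.0028/(118×10.6) = 2.239×10^-6 K/W
R_mineral wool = L/(kA) = 0.1/(0.0411×10.6) = 0.2295 K/W
R_total = 0.2296 K/W
Q = ΔT / R_total = 144 / 0.2296

Q ≈ 627 W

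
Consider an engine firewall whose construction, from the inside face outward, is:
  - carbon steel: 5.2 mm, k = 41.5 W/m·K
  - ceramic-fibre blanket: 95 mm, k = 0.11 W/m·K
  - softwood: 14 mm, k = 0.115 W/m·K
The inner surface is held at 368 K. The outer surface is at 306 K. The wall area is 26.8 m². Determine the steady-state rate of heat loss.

Model the wall as resistances in series:
R_carbon steel = L/(kA) = 0.0052/(41.5×26.8) = 4.675×10^-6 K/W
R_ceramic-fibre blanket = L/(kA) = 0.095/(0.11×26.8) = 0.03223 K/W
R_softwood = L/(kA) = 0.014/(0.115×26.8) = 0.004543 K/W
R_total = 0.03677 K/W
Q = ΔT / R_total = 62 / 0.03677

Q ≈ 1690 W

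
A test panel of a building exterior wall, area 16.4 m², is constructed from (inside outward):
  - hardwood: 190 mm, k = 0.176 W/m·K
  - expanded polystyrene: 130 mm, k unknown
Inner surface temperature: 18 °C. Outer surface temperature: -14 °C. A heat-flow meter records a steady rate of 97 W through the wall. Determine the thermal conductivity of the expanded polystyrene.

Treating each layer as a thermal resistance in series:
R_hardwood = L/(kA) = 0.19/(0.176×16.4) = 0.06583 K/W
Sum of known resistances R_other = 0.06583 K/W
Total R = ΔT/Q = 32/97 = 0.3299 K/W
R_expanded polystyrene = R_total − R_other = 0.2641 K/W
k = L/(R·A) = 0.13/(0.2641×16.4)

k ≈ 0.03 W/(m·K)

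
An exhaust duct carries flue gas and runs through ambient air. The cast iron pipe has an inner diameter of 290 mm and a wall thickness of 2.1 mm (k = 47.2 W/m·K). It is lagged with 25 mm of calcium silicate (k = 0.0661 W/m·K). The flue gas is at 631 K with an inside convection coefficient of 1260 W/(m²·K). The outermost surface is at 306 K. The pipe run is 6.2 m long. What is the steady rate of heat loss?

Cylindrical conduction, so R = ln(r₂/r₁)/(2πkL) per layer, in series:
R_inner film = 1/(h_i·2πr₁L) = 1/(1260×2π×0.145×6.2) = 1.405×10^-4 K/W
R_cast iron pipe wall = ln(147.1/145)/(2π×47.2×6.2) = 7.82×10^-6 K/W
R_calcium silicate = ln(172.1/147.1)/(2π×0.0661×6.2) = 0.06096 K/W
R_total = 0.06111 K/W
Q = ΔT/R_total = 325/0.06111

Q ≈ 5320 W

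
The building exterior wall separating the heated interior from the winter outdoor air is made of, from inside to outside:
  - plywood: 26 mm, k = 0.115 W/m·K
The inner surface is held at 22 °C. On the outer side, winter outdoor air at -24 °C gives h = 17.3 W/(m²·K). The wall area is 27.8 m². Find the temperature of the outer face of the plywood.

T ≈ -14.6 °C

Model the wall as resistances in series:
R_plywood = L/(kA) = 0.026/(0.115×27.8) = 0.008133 K/W
R_outer film = 1/(h_o·A) = 1/(17.3×27.8) = 0.002079 K/W
R_total = 0.01021 K/W;  Q = ΔT/R_total = 46/0.01021 = 4505 W
T_interface = T_inner − Q·ΣR(inner→interface) = 22 − 4500×0.008133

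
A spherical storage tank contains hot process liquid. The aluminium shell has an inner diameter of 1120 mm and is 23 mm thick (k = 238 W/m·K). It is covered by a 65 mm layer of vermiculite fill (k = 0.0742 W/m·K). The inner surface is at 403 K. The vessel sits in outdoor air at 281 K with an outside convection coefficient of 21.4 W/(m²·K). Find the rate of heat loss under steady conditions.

Q ≈ 631 W

For a spherical shell R = (1/r₁ − 1/r₂)/(4πk); film R = 1/(h·4πr²). In series:
R_aluminium shell = (1/0.56 − 1/0.583)/(4π×238) = 2.356×10^-5 K/W
R_vermiculite fill = (1/0.583 − 1/0.648)/(4π×0.0742) = 0.1845 K/W
R_outer film = 1/(h·4πr_o²) = 1/(21.4×4π×0.648²) = 0.008856 K/W
R_total = 0.1934 K/W
Q = ΔT/R_total = 122/0.1934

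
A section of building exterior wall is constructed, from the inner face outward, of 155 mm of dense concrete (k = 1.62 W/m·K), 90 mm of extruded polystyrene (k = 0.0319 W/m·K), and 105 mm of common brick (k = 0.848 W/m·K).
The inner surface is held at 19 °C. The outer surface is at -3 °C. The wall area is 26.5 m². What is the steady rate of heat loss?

Thermal resistances in series:
R_dense concrete = L/(kA) = 0.155/(1.62×26.5) = 0.003611 K/W
R_extruded polystyrene = L/(kA) = 0.09/(0.0319×26.5) = 0.1065 K/W
R_common brick = L/(kA) = 0.105/(0.848×26.5) = 0.004672 K/W
R_total = 0.1147 K/W
Q = ΔT / R_total = 22 / 0.1147

Q ≈ 192 W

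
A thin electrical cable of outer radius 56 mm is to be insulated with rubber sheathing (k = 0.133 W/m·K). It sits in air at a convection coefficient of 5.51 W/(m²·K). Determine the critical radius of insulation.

For a cylinder r_cr = k/h = 0.133/5.51
r_cr = 24.1 mm; since the bare radius (56 mm) is above r_cr, any added insulation will reduce heat loss.

r_cr ≈ 24.1 mm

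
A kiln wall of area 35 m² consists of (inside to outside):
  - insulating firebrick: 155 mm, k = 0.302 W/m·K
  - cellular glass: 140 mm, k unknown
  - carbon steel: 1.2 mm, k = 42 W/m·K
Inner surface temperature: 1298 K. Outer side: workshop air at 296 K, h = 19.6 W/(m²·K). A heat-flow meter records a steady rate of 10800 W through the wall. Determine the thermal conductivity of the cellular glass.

Model the wall as resistances in series:
R_insulating firebrick = L/(kA) = 0.155/(0.302×35) = 0.01466 K/W
R_carbon steel = L/(kA) = 0.0012/(42×35) = 8.163×10^-7 K/W
R_outer film = 1/(h_o·A) = 1/(19.6×35) = 0.001458 K/W
Sum of known resistances R_other = 0.01612 K/W
Total R = ΔT/Q = 1002/10800 = 0.09278 K/W
R_cellular glass = R_total − R_other = 0.07666 K/W
k = L/(R·A) = 0.14/(0.07666×35)

k ≈ 0.0522 W/(m·K)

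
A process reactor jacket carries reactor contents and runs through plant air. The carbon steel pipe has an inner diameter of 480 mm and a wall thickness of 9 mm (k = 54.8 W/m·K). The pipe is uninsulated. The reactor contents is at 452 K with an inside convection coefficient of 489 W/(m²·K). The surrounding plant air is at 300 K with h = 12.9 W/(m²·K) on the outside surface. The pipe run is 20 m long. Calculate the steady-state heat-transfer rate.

Q ≈ 59600 W

Radial resistances (cylindrical: R_cond = ln(r_o/r_i)/(2πkL), R_conv = 1/(h·2πrL)):
R_inner film = 1/(h_i·2πr₁L) = 1/(489×2π×0.24×20) = 6.781×10^-5 K/W
R_carbon steel pipe wall = ln(249/240)/(2π×54.8×20) = 5.346×10^-6 K/W
R_outer film = 1/(h_o·2πr_oL) = 1/(12.9×2π×0.249×20) = 0.002477 K/W
R_total = 0.002551 K/W
Q = ΔT/R_total = 152/0.002551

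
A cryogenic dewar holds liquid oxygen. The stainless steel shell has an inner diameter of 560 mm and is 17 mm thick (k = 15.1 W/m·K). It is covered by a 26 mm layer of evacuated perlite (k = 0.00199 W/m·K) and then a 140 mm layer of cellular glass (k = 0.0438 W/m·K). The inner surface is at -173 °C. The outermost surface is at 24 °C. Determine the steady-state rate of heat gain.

Q ≈ 15.7 W

For a spherical shell R = (1/r₁ − 1/r₂)/(4πk); film R = 1/(h·4πr²). In series:
R_stainless steel shell = (1/0.28 − 1/0.297)/(4π×15.1) = 0.001077 K/W
R_evacuated perlite = (1/0.297 − 1/0.323)/(4π×0.00199) = 10.84 K/W
R_cellular glass = (1/0.323 − 1/0.463)/(4π×0.0438) = 1.701 K/W
R_total = 12.54 K/W
Q = ΔT/R_total = 197/12.54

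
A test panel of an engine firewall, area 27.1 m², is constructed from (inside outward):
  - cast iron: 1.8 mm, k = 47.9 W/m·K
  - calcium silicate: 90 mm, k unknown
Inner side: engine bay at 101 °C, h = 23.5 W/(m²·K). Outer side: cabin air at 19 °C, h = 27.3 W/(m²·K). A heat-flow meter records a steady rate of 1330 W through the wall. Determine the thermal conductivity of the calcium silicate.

Thermal resistances in series:
R_inner film = 1/(h_i·A) = 1/(23.5×27.1) = 0.00157 K/W
R_cast iron = L/(kA) = 0.0018/(47.9×27.1) = 1.387×10^-6 K/W
R_outer film = 1/(h_o·A) = 1/(27.3×27.1) = 0.001352 K/W
Sum of known resistances R_other = 0.002923 K/W
Total R = ΔT/Q = 82/1330 = 0.06165 K/W
R_calcium silicate = R_total − R_other = 0.05873 K/W
k = L/(R·A) = 0.09/(0.05873×27.1)

k ≈ 0.0565 W/(m·K)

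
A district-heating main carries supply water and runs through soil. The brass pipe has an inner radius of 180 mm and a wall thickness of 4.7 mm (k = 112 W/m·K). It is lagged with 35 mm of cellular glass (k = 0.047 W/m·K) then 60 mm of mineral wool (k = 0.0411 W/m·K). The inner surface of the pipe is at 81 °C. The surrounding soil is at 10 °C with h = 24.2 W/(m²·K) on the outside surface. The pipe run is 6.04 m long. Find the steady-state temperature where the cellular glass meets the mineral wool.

T ≈ 54 °C

Per-layer cylindrical resistances, series-summed:
R_brass pipe wall = ln(184.7/180)/(2π×112×6.04) = 6.064×10^-6 K/W
R_cellular glass = ln(219.7/184.7)/(2π×0.047×6.04) = 0.09729 K/W
R_mineral wool = ln(279.7/219.7)/(2π×0.0411×6.04) = 0.1548 K/W
R_outer film = 1/(h_o·2πr_oL) = 1/(24.2×2π×0.2797×6.04) = 0.003893 K/W
R_total = 0.256 K/W
Q = ΔT/R_total = 71/0.256
Q = 277 W
T_interface = T_inner − Q·ΣR(inner→interface) = 81 − 277×0.09729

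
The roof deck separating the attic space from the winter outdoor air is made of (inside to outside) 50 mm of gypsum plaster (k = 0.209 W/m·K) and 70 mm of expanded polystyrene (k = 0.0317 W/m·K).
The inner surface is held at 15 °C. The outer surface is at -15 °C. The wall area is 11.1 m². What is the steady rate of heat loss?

Using the resistance-network approach (series):
R_gypsum plaster = L/(kA) = 0.05/(0.209×11.1) = 0.02155 K/W
R_expanded polystyrene = L/(kA) = 0.07/(0.0317×11.1) = 0.1989 K/W
R_total = 0.2205 K/W
Q = ΔT / R_total = 30 / 0.2205

Q ≈ 136 W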